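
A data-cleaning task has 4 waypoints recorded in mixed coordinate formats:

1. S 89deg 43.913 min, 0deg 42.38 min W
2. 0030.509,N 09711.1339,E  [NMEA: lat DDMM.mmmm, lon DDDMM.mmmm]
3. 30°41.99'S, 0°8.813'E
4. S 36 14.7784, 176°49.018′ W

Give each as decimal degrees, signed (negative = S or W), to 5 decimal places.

1. -89.73188, -0.70633
2. 0.50848, 97.18557
3. -30.69983, 0.14688
4. -36.24631, -176.81697

Point 1:
  φ: 43.913′ = 0.731883°; total 89.731883
  hemisphere S, so the sign is −
  λ: 0 + 42.38/60 = 0.706333
  W → negative
Point 2:
  Latitude: degrees = first 2 digits = 0, minutes = 30.509; 0 + 30.509/60 = 0.508483
  N ⇒ keep positive
  λ: split at 3 digits → 097° and 11.1339′; 97 + 11.1339/60 = 97.185565
  E ⇒ keep positive
Point 3:
  Lat: 30 + 41.99/60 = 30.699833
  S → negative
  λ: 0 + 8.813/60 = 0.146883
  E ⇒ keep positive
Point 4:
  Latitude: 14.7784′ = 0.246307°; total 36.246307
  S ⇒ negate
  λ: 176 + 49.018/60 = 176.816967
  W → negative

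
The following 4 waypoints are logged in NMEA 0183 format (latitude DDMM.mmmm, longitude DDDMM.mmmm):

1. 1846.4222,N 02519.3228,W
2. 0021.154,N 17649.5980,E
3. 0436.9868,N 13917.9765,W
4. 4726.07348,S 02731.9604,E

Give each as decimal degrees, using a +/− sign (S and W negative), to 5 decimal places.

Point 1:
  Lat: degrees = first 2 digits = 18, minutes = 46.4222; 18 + 46.4222/60 = 18.773703
  N ⇒ keep positive
  λ: degrees = first 3 digits = 25, minutes = 19.3228; 25 + 19.3228/60 = 25.322047
  hemisphere W, so the sign is −
Point 2:
  Latitude: split at 2 digits → 00° and 21.154′; 0 + 21.154/60 = 0.352567
  N → positive
  Longitude: split at 3 digits → 176° and 49.598′; 176 + 49.598/60 = 176.826633
  E → positive
Point 3:
  Latitude: degrees = first 2 digits = 4, minutes = 36.9868; 4 + 36.9868/60 = 4.616447
  N → positive
  Longitude: degrees = first 3 digits = 139, minutes = 17.9765; 139 + 17.9765/60 = 139.299608
  W → negative
Point 4:
  Lat: degrees = first 2 digits = 47, minutes = 26.07348; 47 + 26.07348/60 = 47.434558
  S → negative
  Longitude: split at 3 digits → 027° and 31.9604′; 27 + 31.9604/60 = 27.532673
  E → positive

1. 18.77370, -25.32205
2. 0.35257, 176.82663
3. 4.61645, -139.29961
4. -47.43456, 27.53267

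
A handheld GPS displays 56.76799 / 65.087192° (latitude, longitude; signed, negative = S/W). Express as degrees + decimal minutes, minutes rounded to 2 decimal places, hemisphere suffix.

Lat: 56° + 0.767990 × 60 = 56° 46.0794′
Longitude: 65° + 0.087192 × 60 = 65° 5.2315′

56° 46.08′ N, 65° 5.23′ E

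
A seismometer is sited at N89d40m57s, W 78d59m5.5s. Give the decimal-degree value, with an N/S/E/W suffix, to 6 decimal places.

89.682500° N, 78.984861° W

Latitude: 89 + 40/60 + 57/3600 = 89.6825000
Longitude: 78 + 59/60 + 5.5/3600 = 78.9848611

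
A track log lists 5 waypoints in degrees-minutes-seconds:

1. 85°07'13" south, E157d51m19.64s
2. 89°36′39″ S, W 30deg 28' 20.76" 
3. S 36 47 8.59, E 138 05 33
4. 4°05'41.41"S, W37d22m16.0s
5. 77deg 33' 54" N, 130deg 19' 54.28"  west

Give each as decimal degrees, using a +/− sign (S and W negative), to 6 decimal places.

1. -85.120278, 157.855456
2. -89.610833, -30.472433
3. -36.785719, 138.092500
4. -4.094836, -37.371111
5. 77.565000, -130.331744

Point 1:
  φ: 7′ + 13″ = 7.21667′; 85 + 7.21667/60 = 85.1202778
  S ⇒ negate
  λ: 51′ + 19.64″ = 51.32733′; 157 + 51.32733/60 = 157.8554556
  E ⇒ keep positive
Point 2:
  φ: 89° + 36/60 + 39/3600 = 89 + 0.600000 + 0.010833 = 89.6108333
  S ⇒ negate
  λ: 30 + 28/60 + 20.76/3600 = 30.4724333
  W → negative
Point 3:
  Lat: 47′ + 8.59″ = 47.14317′; 36 + 47.14317/60 = 36.7857194
  S → negative
  λ: 5′ + 33″ = 5.55000′; 138 + 5.55000/60 = 138.0925000
  E ⇒ keep positive
Point 4:
  Lat: 5′ + 41.41″ = 5.69017′; 4 + 5.69017/60 = 4.0948361
  hemisphere S, so the sign is −
  Lon: 22′ + 16″ = 22.26667′; 37 + 22.26667/60 = 37.3711111
  W ⇒ negate
Point 5:
  Latitude: 77 + 33/60 + 54/3600 = 77.5650000
  N ⇒ keep positive
  λ: 130 + 19/60 + 54.28/3600 = 130.3317444
  W ⇒ negate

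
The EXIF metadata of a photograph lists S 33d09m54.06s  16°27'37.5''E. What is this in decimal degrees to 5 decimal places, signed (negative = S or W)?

-33.16502, 16.46042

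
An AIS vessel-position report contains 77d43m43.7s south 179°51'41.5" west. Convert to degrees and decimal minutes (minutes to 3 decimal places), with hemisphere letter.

77° 43.728′ S, 179° 51.692′ W

φ: 43 + 43.7/60 = 43.72833′
Lon: 51 + 41.5/60 = 51.69167′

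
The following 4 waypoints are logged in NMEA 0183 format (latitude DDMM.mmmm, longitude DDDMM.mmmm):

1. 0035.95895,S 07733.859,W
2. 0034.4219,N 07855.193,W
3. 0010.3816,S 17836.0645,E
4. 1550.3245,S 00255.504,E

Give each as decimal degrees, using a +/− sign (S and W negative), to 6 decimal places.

1. -0.599316, -77.564317
2. 0.573698, -78.919883
3. -0.173027, 178.601075
4. -15.838742, 2.925067

Point 1:
  Lat: degrees = first 2 digits = 0, minutes = 35.95895; 0 + 35.95895/60 = 0.5993158
  S ⇒ negate
  Lon: split at 3 digits → 077° and 33.859′; 77 + 33.859/60 = 77.5643167
  W → negative
Point 2:
  Lat: split at 2 digits → 00° and 34.4219′; 0 + 34.4219/60 = 0.5736983
  N → positive
  Longitude: split at 3 digits → 078° and 55.193′; 78 + 55.193/60 = 78.9198833
  W ⇒ negate
Point 3:
  Latitude: split at 2 digits → 00° and 10.3816′; 0 + 10.3816/60 = 0.1730267
  S ⇒ negate
  Lon: degrees = first 3 digits = 178, minutes = 36.0645; 178 + 36.0645/60 = 178.6010750
  E ⇒ keep positive
Point 4:
  Lat: split at 2 digits → 15° and 50.3245′; 15 + 50.3245/60 = 15.8387417
  S → negative
  Lon: split at 3 digits → 002° and 55.504′; 2 + 55.504/60 = 2.9250667
  E → positive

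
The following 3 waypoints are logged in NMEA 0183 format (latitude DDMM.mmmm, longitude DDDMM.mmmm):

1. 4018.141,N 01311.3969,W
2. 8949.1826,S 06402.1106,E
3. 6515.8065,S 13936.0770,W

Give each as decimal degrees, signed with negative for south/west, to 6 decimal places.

1. 40.302350, -13.189948
2. -89.819710, 64.035177
3. -65.263442, -139.601283

Point 1:
  Lat: split at 2 digits → 40° and 18.141′; 40 + 18.141/60 = 40.3023500
  N ⇒ keep positive
  Longitude: split at 3 digits → 013° and 11.3969′; 13 + 11.3969/60 = 13.1899483
  W ⇒ negate
Point 2:
  Lat: degrees = first 2 digits = 89, minutes = 49.1826; 89 + 49.1826/60 = 89.8197100
  hemisphere S, so the sign is −
  λ: split at 3 digits → 064° and 2.1106′; 64 + 2.1106/60 = 64.0351767
  E → positive
Point 3:
  φ: degrees = first 2 digits = 65, minutes = 15.8065; 65 + 15.8065/60 = 65.2634417
  S ⇒ negate
  Lon: degrees = first 3 digits = 139, minutes = 36.077; 139 + 36.077/60 = 139.6012833
  W → negative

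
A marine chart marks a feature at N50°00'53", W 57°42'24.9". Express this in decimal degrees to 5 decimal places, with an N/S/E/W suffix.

Latitude: 50 + 0/60 + 53/3600 = 50.014722
λ: 42′ + 24.9″ = 42.41500′; 57 + 42.41500/60 = 57.706917

50.01472° N, 57.70692° W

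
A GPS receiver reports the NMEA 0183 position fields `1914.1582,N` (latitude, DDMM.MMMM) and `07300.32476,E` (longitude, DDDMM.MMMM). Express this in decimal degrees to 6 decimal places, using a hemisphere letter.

φ: split at 2 digits → 19° and 14.1582′; 19 + 14.1582/60 = 19.2359700
Lon: split at 3 digits → 073° and 0.32476′; 73 + 0.32476/60 = 73.0054127

19.235970° N, 73.005413° E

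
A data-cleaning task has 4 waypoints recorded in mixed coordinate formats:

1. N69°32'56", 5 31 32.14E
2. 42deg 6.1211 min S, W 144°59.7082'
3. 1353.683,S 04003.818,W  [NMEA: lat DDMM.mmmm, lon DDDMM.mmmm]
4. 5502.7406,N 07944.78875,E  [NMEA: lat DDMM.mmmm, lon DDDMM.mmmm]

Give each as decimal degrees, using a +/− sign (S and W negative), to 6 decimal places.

Point 1:
  φ: 69 + 32/60 + 56/3600 = 69.5488889
  N → positive
  Longitude: 5 + 31/60 + 32.14/3600 = 5.5255944
  E → positive
Point 2:
  Latitude: 42 + 6.1211/60 = 42.1020183
  hemisphere S, so the sign is −
  Lon: 59.7082′ = 0.995137°; total 144.9951367
  W → negative
Point 3:
  φ: degrees = first 2 digits = 13, minutes = 53.683; 13 + 53.683/60 = 13.8947167
  S → negative
  λ: degrees = first 3 digits = 40, minutes = 3.818; 40 + 3.818/60 = 40.0636333
  W → negative
Point 4:
  Lat: degrees = first 2 digits = 55, minutes = 2.7406; 55 + 2.7406/60 = 55.0456767
  N ⇒ keep positive
  Longitude: degrees = first 3 digits = 79, minutes = 44.78875; 79 + 44.78875/60 = 79.7464792
  E ⇒ keep positive

1. 69.548889, 5.525594
2. -42.102018, -144.995137
3. -13.894717, -40.063633
4. 55.045677, 79.746479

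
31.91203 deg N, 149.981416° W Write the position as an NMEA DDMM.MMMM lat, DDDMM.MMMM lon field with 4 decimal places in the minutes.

3154.7218,N / 14958.8850,W

Latitude: 31° + 0.912030 × 60 = 31° 54.721800′
Longitude: fractional part 0.981416 → 58.884960 minutes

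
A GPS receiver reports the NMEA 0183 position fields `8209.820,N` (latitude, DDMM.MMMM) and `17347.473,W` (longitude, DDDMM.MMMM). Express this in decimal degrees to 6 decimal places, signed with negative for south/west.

82.163667, -173.791217

Lat: degrees = first 2 digits = 82, minutes = 9.82; 82 + 9.82/60 = 82.1636667
N → positive
λ: split at 3 digits → 173° and 47.473′; 173 + 47.473/60 = 173.7912167
W → negative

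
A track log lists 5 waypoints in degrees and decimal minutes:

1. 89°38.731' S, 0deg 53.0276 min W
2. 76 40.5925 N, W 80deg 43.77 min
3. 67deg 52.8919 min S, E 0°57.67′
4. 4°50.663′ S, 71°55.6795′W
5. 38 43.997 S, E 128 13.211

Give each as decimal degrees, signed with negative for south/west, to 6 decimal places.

1. -89.645517, -0.883793
2. 76.676542, -80.729500
3. -67.881532, 0.961167
4. -4.844383, -71.927992
5. -38.733283, 128.220183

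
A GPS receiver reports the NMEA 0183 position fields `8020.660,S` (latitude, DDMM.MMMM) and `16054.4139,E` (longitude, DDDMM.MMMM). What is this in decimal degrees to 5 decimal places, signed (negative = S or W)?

-80.34433, 160.90690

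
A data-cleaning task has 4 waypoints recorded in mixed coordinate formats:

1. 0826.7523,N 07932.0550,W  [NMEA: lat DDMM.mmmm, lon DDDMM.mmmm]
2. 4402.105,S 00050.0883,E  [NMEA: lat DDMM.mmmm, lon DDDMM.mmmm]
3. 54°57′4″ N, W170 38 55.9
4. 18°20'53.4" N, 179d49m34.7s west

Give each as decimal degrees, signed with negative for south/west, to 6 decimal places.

1. 8.445872, -79.534250
2. -44.035083, 0.834805
3. 54.951111, -170.648861
4. 18.348167, -179.826306

Point 1:
  φ: degrees = first 2 digits = 8, minutes = 26.7523; 8 + 26.7523/60 = 8.4458717
  N → positive
  Longitude: split at 3 digits → 079° and 32.055′; 79 + 32.055/60 = 79.5342500
  W ⇒ negate
Point 2:
  φ: degrees = first 2 digits = 44, minutes = 2.105; 44 + 2.105/60 = 44.0350833
  S → negative
  Lon: degrees = first 3 digits = 0, minutes = 50.0883; 0 + 50.0883/60 = 0.8348050
  E → positive
Point 3:
  φ: 54° + 57/60 + 4/3600 = 54 + 0.950000 + 0.001111 = 54.9511111
  N → positive
  λ: 170° + 38/60 + 55.9/3600 = 170 + 0.633333 + 0.015528 = 170.6488611
  W → negative
Point 4:
  φ: 18 + 20/60 + 53.4/3600 = 18.3481667
  N → positive
  Lon: 179° + 49/60 + 34.7/3600 = 179 + 0.816667 + 0.009639 = 179.8263056
  W ⇒ negate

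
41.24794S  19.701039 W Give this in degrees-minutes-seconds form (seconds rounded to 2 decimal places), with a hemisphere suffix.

41°14′52.58″ S, 19°42′3.74″ W

Lat: 0.247940 × 60 = 14.87640′ → 14′, remainder × 60 = 52.5840″
λ: whole degrees 19; 42.06234′ → 42′ and 3.7404″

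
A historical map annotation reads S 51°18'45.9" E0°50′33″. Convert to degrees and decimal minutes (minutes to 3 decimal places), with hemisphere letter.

51° 18.765′ S, 0° 50.550′ E

Latitude: 18 + 45.9/60 = 18.76500′
Longitude: seconds/60 = 0.55000; minutes = 50 + 0.55000 = 50.55000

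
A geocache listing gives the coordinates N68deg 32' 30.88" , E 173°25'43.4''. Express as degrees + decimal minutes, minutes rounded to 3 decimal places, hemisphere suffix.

68° 32.515′ N, 173° 25.723′ E

Latitude: 32 + 30.88/60 = 32.51467′
λ: seconds/60 = 0.72333; minutes = 25 + 0.72333 = 25.72333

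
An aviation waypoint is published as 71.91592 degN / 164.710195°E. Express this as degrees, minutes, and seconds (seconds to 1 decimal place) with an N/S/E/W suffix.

71°54′57.3″ N, 164°42′36.7″ E

φ: 0.915920 × 60 = 54.95520′ → 54′, remainder × 60 = 57.312″
Longitude: 0.710195° → 42.61170′; 0.61170 × 60 = 36.702″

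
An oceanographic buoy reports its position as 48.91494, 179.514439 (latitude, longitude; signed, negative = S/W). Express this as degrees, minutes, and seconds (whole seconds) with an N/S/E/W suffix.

Latitude: 0.914940 × 60 = 54.89640′ → 54′, remainder × 60 = 53.78″
Longitude: whole degrees 179; 30.86634′ → 30′ and 51.98″

48°54′54″ N, 179°30′52″ E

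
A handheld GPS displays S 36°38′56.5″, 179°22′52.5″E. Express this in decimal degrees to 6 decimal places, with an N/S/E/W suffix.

36.649028° S, 179.381250° E

φ: 36° + 38/60 + 56.5/3600 = 36 + 0.633333 + 0.015694 = 36.6490278
Longitude: 22′ + 52.5″ = 22.87500′; 179 + 22.87500/60 = 179.3812500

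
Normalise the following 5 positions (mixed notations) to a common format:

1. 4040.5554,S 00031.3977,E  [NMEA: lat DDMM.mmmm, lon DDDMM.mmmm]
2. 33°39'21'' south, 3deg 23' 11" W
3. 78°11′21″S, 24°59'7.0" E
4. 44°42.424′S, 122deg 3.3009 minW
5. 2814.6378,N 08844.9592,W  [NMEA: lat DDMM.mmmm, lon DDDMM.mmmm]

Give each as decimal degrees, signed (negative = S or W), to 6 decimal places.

1. -40.675923, 0.523295
2. -33.655833, -3.386389
3. -78.189167, 24.985278
4. -44.707067, -122.055015
5. 28.243963, -88.749320

Point 1:
  φ: degrees = first 2 digits = 40, minutes = 40.5554; 40 + 40.5554/60 = 40.6759233
  S ⇒ negate
  Lon: split at 3 digits → 000° and 31.3977′; 0 + 31.3977/60 = 0.5232950
  E → positive
Point 2:
  Latitude: 33° + 39/60 + 21/3600 = 33 + 0.650000 + 0.005833 = 33.6558333
  S → negative
  λ: 23′ + 11″ = 23.18333′; 3 + 23.18333/60 = 3.3863889
  W ⇒ negate
Point 3:
  φ: 78 + 11/60 + 21/3600 = 78.1891667
  S → negative
  Lon: 59′ + 7″ = 59.11667′; 24 + 59.11667/60 = 24.9852778
  E ⇒ keep positive
Point 4:
  Latitude: 44 + 42.424/60 = 44.7070667
  hemisphere S, so the sign is −
  Lon: 122 + 3.3009/60 = 122.0550150
  W → negative
Point 5:
  Latitude: degrees = first 2 digits = 28, minutes = 14.6378; 28 + 14.6378/60 = 28.2439633
  N ⇒ keep positive
  λ: degrees = first 3 digits = 88, minutes = 44.9592; 88 + 44.9592/60 = 88.7493200
  W ⇒ negate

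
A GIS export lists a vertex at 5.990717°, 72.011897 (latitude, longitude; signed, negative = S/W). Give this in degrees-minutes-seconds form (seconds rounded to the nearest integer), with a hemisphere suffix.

Latitude: 0.990717° → 59.44302′; 0.44302 × 60 = 26.58″
λ: whole degrees 72; 0.71382′ → 0′ and 42.83″

5°59′27″ N, 72°00′43″ E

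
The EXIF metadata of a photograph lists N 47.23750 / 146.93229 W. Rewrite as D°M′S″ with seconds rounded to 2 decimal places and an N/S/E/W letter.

47°14′15.00″ N, 146°55′56.24″ W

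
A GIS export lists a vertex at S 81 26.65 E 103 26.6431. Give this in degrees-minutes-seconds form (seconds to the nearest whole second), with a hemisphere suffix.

Lat: fractional minutes 0.65000 × 60 = 39.00″
λ: 26.64310′ → 26′ and 0.64310 × 60 = 38.59″

81°26′39″ S, 103°26′39″ E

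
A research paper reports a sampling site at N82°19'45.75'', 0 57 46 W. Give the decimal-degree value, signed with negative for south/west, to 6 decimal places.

82.329375, -0.962778

Lat: 82° + 19/60 + 45.75/3600 = 82 + 0.316667 + 0.012708 = 82.3293750
N ⇒ keep positive
λ: 0 + 57/60 + 46/3600 = 0.9627778
W ⇒ negate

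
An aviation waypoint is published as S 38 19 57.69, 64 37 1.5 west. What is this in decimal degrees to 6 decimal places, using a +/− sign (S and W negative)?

Latitude: 38° + 19/60 + 57.69/3600 = 38 + 0.316667 + 0.016025 = 38.3326917
hemisphere S, so the sign is −
Longitude: 37′ + 1.5″ = 37.02500′; 64 + 37.02500/60 = 64.6170833
W → negative

-38.332692, -64.617083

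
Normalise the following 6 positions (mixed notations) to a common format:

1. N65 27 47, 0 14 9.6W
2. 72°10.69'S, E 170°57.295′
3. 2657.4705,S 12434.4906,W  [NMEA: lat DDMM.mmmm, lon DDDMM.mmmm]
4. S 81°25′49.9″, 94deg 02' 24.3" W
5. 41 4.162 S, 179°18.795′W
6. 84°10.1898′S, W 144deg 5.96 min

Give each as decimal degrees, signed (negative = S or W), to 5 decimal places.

Point 1:
  φ: 65 + 27/60 + 47/3600 = 65.463056
  N → positive
  Longitude: 0 + 14/60 + 9.6/3600 = 0.236000
  hemisphere W, so the sign is −
Point 2:
  Latitude: 10.69′ = 0.178167°; total 72.178167
  S ⇒ negate
  λ: 170 + 57.295/60 = 170.954917
  E → positive
Point 3:
  Lat: degrees = first 2 digits = 26, minutes = 57.4705; 26 + 57.4705/60 = 26.957842
  S → negative
  Lon: split at 3 digits → 124° and 34.4906′; 124 + 34.4906/60 = 124.574843
  W → negative
Point 4:
  Latitude: 25′ + 49.9″ = 25.83167′; 81 + 25.83167/60 = 81.430528
  S → negative
  Longitude: 94° + 2/60 + 24.3/3600 = 94 + 0.033333 + 0.006750 = 94.040083
  W ⇒ negate
Point 5:
  Latitude: 4.162′ = 0.069367°; total 41.069367
  S → negative
  Longitude: 18.795′ = 0.313250°; total 179.313250
  hemisphere W, so the sign is −
Point 6:
  Latitude: 84 + 10.1898/60 = 84.169830
  S → negative
  Lon: 144 + 5.96/60 = 144.099333
  W → negative

1. 65.46306, -0.23600
2. -72.17817, 170.95492
3. -26.95784, -124.57484
4. -81.43053, -94.04008
5. -41.06937, -179.31325
6. -84.16983, -144.09933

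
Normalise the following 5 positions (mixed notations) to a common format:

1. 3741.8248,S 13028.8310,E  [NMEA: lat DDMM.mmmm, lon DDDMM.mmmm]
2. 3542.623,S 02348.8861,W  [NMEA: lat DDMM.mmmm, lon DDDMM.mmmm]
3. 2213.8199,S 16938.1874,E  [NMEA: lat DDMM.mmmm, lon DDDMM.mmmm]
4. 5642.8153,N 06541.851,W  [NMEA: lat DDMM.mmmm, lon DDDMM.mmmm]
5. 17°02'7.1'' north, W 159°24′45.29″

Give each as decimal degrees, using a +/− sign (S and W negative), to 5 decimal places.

1. -37.69708, 130.48052
2. -35.71038, -23.81477
3. -22.23033, 169.63646
4. 56.71359, -65.69752
5. 17.03531, -159.41258

Point 1:
  Lat: split at 2 digits → 37° and 41.8248′; 37 + 41.8248/60 = 37.697080
  S → negative
  Longitude: degrees = first 3 digits = 130, minutes = 28.831; 130 + 28.831/60 = 130.480517
  E → positive
Point 2:
  Latitude: split at 2 digits → 35° and 42.623′; 35 + 42.623/60 = 35.710383
  S ⇒ negate
  λ: split at 3 digits → 023° and 48.8861′; 23 + 48.8861/60 = 23.814768
  hemisphere W, so the sign is −
Point 3:
  Latitude: split at 2 digits → 22° and 13.8199′; 22 + 13.8199/60 = 22.230332
  S ⇒ negate
  Lon: degrees = first 3 digits = 169, minutes = 38.1874; 169 + 38.1874/60 = 169.636457
  E ⇒ keep positive
Point 4:
  φ: degrees = first 2 digits = 56, minutes = 42.8153; 56 + 42.8153/60 = 56.713588
  N ⇒ keep positive
  Lon: split at 3 digits → 065° and 41.851′; 65 + 41.851/60 = 65.697517
  hemisphere W, so the sign is −
Point 5:
  φ: 17° + 2/60 + 7.1/3600 = 17 + 0.033333 + 0.001972 = 17.035306
  N ⇒ keep positive
  Longitude: 159 + 24/60 + 45.29/3600 = 159.412581
  hemisphere W, so the sign is −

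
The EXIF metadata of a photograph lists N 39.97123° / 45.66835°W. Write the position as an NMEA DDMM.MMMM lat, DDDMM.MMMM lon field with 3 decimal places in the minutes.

3958.274,N / 04540.101,W

Latitude: 39° + 0.971230 × 60 = 39° 58.27380′
Longitude: 45° + 0.668350 × 60 = 45° 40.10100′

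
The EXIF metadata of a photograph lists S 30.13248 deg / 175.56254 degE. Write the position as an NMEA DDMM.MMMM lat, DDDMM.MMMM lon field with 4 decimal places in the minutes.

Lat: fractional part 0.132480 → 7.948800 minutes
Lon: fractional part 0.562540 → 33.752400 minutes

3007.9488,S / 17533.7524,E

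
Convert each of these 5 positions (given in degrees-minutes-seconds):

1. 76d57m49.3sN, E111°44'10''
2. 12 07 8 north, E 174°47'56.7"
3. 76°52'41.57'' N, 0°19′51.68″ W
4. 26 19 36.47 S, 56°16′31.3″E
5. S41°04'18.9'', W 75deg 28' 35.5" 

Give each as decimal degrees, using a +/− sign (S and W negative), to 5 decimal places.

1. 76.96369, 111.73611
2. 12.11889, 174.79908
3. 76.87821, -0.33102
4. -26.32680, 56.27536
5. -41.07192, -75.47653

Point 1:
  Lat: 76° + 57/60 + 49.3/3600 = 76 + 0.950000 + 0.013694 = 76.963694
  N ⇒ keep positive
  λ: 111° + 44/60 + 10/3600 = 111 + 0.733333 + 0.002778 = 111.736111
  E → positive
Point 2:
  Lat: 12 + 7/60 + 8/3600 = 12.118889
  N → positive
  λ: 174° + 47/60 + 56.7/3600 = 174 + 0.783333 + 0.015750 = 174.799083
  E ⇒ keep positive
Point 3:
  φ: 52′ + 41.57″ = 52.69283′; 76 + 52.69283/60 = 76.878214
  N → positive
  Lon: 19′ + 51.68″ = 19.86133′; 0 + 19.86133/60 = 0.331022
  hemisphere W, so the sign is −
Point 4:
  φ: 19′ + 36.47″ = 19.60783′; 26 + 19.60783/60 = 26.326797
  S ⇒ negate
  λ: 56 + 16/60 + 31.3/3600 = 56.275361
  E → positive
Point 5:
  Latitude: 41 + 4/60 + 18.9/3600 = 41.071917
  hemisphere S, so the sign is −
  Longitude: 75° + 28/60 + 35.5/3600 = 75 + 0.466667 + 0.009861 = 75.476528
  hemisphere W, so the sign is −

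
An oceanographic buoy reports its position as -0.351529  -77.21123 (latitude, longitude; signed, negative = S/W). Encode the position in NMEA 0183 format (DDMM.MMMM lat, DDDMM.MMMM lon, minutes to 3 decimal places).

0021.092,S / 07712.674,W

Latitude is negative → S; |value| = 0.351529
Latitude: fractional part 0.351529 → 21.09174 minutes
Longitude is negative → W; |value| = 77.211230
Longitude: fractional part 0.211230 → 12.67380 minutes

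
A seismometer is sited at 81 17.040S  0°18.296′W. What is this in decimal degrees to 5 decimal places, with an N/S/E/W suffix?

81.28400° S, 0.30493° W

Lat: 81 + 17.04/60 = 81.284000
Lon: 18.296′ = 0.304933°; total 0.304933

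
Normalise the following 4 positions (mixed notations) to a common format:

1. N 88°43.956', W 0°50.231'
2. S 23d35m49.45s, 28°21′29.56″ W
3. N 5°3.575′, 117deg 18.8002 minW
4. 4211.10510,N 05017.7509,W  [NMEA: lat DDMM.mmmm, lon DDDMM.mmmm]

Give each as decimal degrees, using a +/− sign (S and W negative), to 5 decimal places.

Point 1:
  Latitude: 43.956′ = 0.732600°; total 88.732600
  N ⇒ keep positive
  Longitude: 50.231′ = 0.837183°; total 0.837183
  hemisphere W, so the sign is −
Point 2:
  φ: 23° + 35/60 + 49.45/3600 = 23 + 0.583333 + 0.013736 = 23.597069
  S ⇒ negate
  λ: 28 + 21/60 + 29.56/3600 = 28.358211
  hemisphere W, so the sign is −
Point 3:
  Latitude: 3.575′ = 0.059583°; total 5.059583
  N ⇒ keep positive
  λ: 117 + 18.8002/60 = 117.313337
  hemisphere W, so the sign is −
Point 4:
  φ: degrees = first 2 digits = 42, minutes = 11.1051; 42 + 11.1051/60 = 42.185085
  N → positive
  Lon: split at 3 digits → 050° and 17.7509′; 50 + 17.7509/60 = 50.295848
  W → negative

1. 88.73260, -0.83718
2. -23.59707, -28.35821
3. 5.05958, -117.31334
4. 42.18509, -50.29585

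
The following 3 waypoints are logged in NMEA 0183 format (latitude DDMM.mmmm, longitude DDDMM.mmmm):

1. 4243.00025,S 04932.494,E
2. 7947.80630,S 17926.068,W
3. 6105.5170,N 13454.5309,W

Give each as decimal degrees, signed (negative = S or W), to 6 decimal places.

1. -42.716671, 49.541567
2. -79.796772, -179.434467
3. 61.091950, -134.908848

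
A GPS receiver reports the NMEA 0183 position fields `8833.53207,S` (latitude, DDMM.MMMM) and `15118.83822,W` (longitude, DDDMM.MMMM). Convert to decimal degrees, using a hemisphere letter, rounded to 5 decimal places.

φ: split at 2 digits → 88° and 33.53207′; 88 + 33.53207/60 = 88.558868
λ: split at 3 digits → 151° and 18.83822′; 151 + 18.83822/60 = 151.313970

88.55887° S, 151.31397° W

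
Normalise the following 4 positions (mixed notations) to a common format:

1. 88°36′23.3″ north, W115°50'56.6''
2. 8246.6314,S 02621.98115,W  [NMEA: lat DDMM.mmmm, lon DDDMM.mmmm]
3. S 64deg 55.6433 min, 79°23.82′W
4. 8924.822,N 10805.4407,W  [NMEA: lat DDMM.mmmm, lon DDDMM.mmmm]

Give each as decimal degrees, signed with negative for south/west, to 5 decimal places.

Point 1:
  Lat: 36′ + 23.3″ = 36.38833′; 88 + 36.38833/60 = 88.606472
  N ⇒ keep positive
  Longitude: 115° + 50/60 + 56.6/3600 = 115 + 0.833333 + 0.015722 = 115.849056
  W → negative
Point 2:
  Latitude: split at 2 digits → 82° and 46.6314′; 82 + 46.6314/60 = 82.777190
  S ⇒ negate
  Longitude: split at 3 digits → 026° and 21.98115′; 26 + 21.98115/60 = 26.366353
  W → negative
Point 3:
  Lat: 64 + 55.6433/60 = 64.927388
  hemisphere S, so the sign is −
  λ: 79 + 23.82/60 = 79.397000
  hemisphere W, so the sign is −
Point 4:
  φ: split at 2 digits → 89° and 24.822′; 89 + 24.822/60 = 89.413700
  N ⇒ keep positive
  Lon: split at 3 digits → 108° and 5.4407′; 108 + 5.4407/60 = 108.090678
  W ⇒ negate

1. 88.60647, -115.84906
2. -82.77719, -26.36635
3. -64.92739, -79.39700
4. 89.41370, -108.09068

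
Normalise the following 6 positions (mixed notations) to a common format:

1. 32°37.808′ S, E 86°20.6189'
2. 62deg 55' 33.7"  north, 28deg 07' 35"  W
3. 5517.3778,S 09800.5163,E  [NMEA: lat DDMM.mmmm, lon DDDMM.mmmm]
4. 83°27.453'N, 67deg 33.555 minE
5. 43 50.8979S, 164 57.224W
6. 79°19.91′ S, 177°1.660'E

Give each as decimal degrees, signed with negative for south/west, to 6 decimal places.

Point 1:
  φ: 37.808′ = 0.630133°; total 32.6301333
  S ⇒ negate
  Lon: 86 + 20.6189/60 = 86.3436483
  E → positive
Point 2:
  Lat: 62 + 55/60 + 33.7/3600 = 62.9260278
  N ⇒ keep positive
  λ: 28 + 7/60 + 35/3600 = 28.1263889
  hemisphere W, so the sign is −
Point 3:
  Lat: split at 2 digits → 55° and 17.3778′; 55 + 17.3778/60 = 55.2896300
  S ⇒ negate
  Lon: degrees = first 3 digits = 98, minutes = 0.5163; 98 + 0.5163/60 = 98.0086050
  E → positive
Point 4:
  Lat: 83 + 27.453/60 = 83.4575500
  N ⇒ keep positive
  Longitude: 67 + 33.555/60 = 67.5592500
  E → positive
Point 5:
  Lat: 50.8979′ = 0.848298°; total 43.8482983
  S → negative
  Longitude: 164 + 57.224/60 = 164.9537333
  hemisphere W, so the sign is −
Point 6:
  Latitude: 79 + 19.91/60 = 79.3318333
  S ⇒ negate
  Lon: 177 + 1.66/60 = 177.0276667
  E → positive

1. -32.630133, 86.343648
2. 62.926028, -28.126389
3. -55.289630, 98.008605
4. 83.457550, 67.559250
5. -43.848298, -164.953733
6. -79.331833, 177.027667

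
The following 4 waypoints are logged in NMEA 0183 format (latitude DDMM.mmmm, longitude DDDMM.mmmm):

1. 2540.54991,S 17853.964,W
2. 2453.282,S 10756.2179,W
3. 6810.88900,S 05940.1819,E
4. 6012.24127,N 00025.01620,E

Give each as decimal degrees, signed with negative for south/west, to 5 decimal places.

1. -25.67583, -178.89940
2. -24.88803, -107.93697
3. -68.18148, 59.66970
4. 60.20402, 0.41694

Point 1:
  Lat: degrees = first 2 digits = 25, minutes = 40.54991; 25 + 40.54991/60 = 25.675832
  S → negative
  Longitude: degrees = first 3 digits = 178, minutes = 53.964; 178 + 53.964/60 = 178.899400
  hemisphere W, so the sign is −
Point 2:
  Latitude: split at 2 digits → 24° and 53.282′; 24 + 53.282/60 = 24.888033
  S → negative
  Longitude: degrees = first 3 digits = 107, minutes = 56.2179; 107 + 56.2179/60 = 107.936965
  W ⇒ negate
Point 3:
  Latitude: degrees = first 2 digits = 68, minutes = 10.889; 68 + 10.889/60 = 68.181483
  S ⇒ negate
  Lon: split at 3 digits → 059° and 40.1819′; 59 + 40.1819/60 = 59.669698
  E ⇒ keep positive
Point 4:
  φ: split at 2 digits → 60° and 12.24127′; 60 + 12.24127/60 = 60.204021
  N ⇒ keep positive
  λ: degrees = first 3 digits = 0, minutes = 25.0162; 0 + 25.0162/60 = 0.416937
  E ⇒ keep positive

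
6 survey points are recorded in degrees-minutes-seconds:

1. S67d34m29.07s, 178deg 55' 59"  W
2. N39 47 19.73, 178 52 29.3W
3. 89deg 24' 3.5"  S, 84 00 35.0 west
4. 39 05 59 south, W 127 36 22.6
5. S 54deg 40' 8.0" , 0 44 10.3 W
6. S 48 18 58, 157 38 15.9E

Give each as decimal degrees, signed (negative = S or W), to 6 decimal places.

Point 1:
  φ: 34′ + 29.07″ = 34.48450′; 67 + 34.48450/60 = 67.5747417
  S ⇒ negate
  Longitude: 55′ + 59″ = 55.98333′; 178 + 55.98333/60 = 178.9330556
  W → negative
Point 2:
  Lat: 39 + 47/60 + 19.73/3600 = 39.7888139
  N → positive
  Longitude: 52′ + 29.3″ = 52.48833′; 178 + 52.48833/60 = 178.8748056
  W ⇒ negate
Point 3:
  Lat: 24′ + 3.5″ = 24.05833′; 89 + 24.05833/60 = 89.4009722
  S → negative
  Lon: 84 + 0/60 + 35/3600 = 84.0097222
  W ⇒ negate
Point 4:
  Lat: 5′ + 59″ = 5.98333′; 39 + 5.98333/60 = 39.0997222
  hemisphere S, so the sign is −
  Longitude: 127° + 36/60 + 22.6/3600 = 127 + 0.600000 + 0.006278 = 127.6062778
  W → negative
Point 5:
  φ: 54° + 40/60 + 8/3600 = 54 + 0.666667 + 0.002222 = 54.6688889
  S ⇒ negate
  Lon: 44′ + 10.3″ = 44.17167′; 0 + 44.17167/60 = 0.7361944
  W ⇒ negate
Point 6:
  Latitude: 18′ + 58″ = 18.96667′; 48 + 18.96667/60 = 48.3161111
  S ⇒ negate
  Lon: 38′ + 15.9″ = 38.26500′; 157 + 38.26500/60 = 157.6377500
  E → positive

1. -67.574742, -178.933056
2. 39.788814, -178.874806
3. -89.400972, -84.009722
4. -39.099722, -127.606278
5. -54.668889, -0.736194
6. -48.316111, 157.637750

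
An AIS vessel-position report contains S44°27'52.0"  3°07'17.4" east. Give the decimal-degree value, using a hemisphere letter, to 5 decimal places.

Lat: 44° + 27/60 + 52/3600 = 44 + 0.450000 + 0.014444 = 44.464444
Lon: 3° + 7/60 + 17.4/3600 = 3 + 0.116667 + 0.004833 = 3.121500

44.46444° S, 3.12150° E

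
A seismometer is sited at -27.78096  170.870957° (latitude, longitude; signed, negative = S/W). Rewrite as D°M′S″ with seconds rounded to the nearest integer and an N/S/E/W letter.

27°46′51″ S, 170°52′15″ E

Latitude is negative → S; |value| = 27.780960
Lat: 0.780960° → 46.85760′; 0.85760 × 60 = 51.46″
Longitude: 0.870957 × 60 = 52.25742′ → 52′, remainder × 60 = 15.45″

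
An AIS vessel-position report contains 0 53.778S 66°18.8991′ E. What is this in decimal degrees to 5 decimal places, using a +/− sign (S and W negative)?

Latitude: 53.778′ = 0.896300°; total 0.896300
S → negative
λ: 18.8991′ = 0.314985°; total 66.314985
E → positive

-0.89630, 66.31499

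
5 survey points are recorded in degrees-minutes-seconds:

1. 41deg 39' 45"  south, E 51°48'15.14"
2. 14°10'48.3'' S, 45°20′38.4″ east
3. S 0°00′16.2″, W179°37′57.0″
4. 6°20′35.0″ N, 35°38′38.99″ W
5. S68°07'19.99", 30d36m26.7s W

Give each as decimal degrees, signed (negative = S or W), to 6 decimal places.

Point 1:
  Latitude: 39′ + 45″ = 39.75000′; 41 + 39.75000/60 = 41.6625000
  hemisphere S, so the sign is −
  λ: 51° + 48/60 + 15.14/3600 = 51 + 0.800000 + 0.004206 = 51.8042056
  E ⇒ keep positive
Point 2:
  Lat: 14 + 10/60 + 48.3/3600 = 14.1800833
  S → negative
  Longitude: 45° + 20/60 + 38.4/3600 = 45 + 0.333333 + 0.010667 = 45.3440000
  E → positive
Point 3:
  Lat: 0 + 0/60 + 16.2/3600 = 0.0045000
  S → negative
  λ: 37′ + 57″ = 37.95000′; 179 + 37.95000/60 = 179.6325000
  W ⇒ negate
Point 4:
  Latitude: 6 + 20/60 + 35/3600 = 6.3430556
  N ⇒ keep positive
  Longitude: 35 + 38/60 + 38.99/3600 = 35.6441639
  W ⇒ negate
Point 5:
  Latitude: 68 + 7/60 + 19.99/3600 = 68.1222194
  S ⇒ negate
  λ: 30° + 36/60 + 26.7/3600 = 30 + 0.600000 + 0.007417 = 30.6074167
  hemisphere W, so the sign is −

1. -41.662500, 51.804206
2. -14.180083, 45.344000
3. -0.004500, -179.632500
4. 6.343056, -35.644164
5. -68.122219, -30.607417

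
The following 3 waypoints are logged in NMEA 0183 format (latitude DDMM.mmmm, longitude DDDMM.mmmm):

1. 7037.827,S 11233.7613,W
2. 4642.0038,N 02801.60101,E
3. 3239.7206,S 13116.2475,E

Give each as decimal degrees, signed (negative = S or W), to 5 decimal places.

1. -70.63045, -112.56269
2. 46.70006, 28.02668
3. -32.66201, 131.27079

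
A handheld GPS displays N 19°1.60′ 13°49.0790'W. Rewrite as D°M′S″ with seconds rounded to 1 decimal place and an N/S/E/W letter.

19°01′36.0″ N, 13°49′4.7″ W

φ: fractional minutes 0.60000 × 60 = 36.000″
Longitude: 49.07900′ → 49′ and 0.07900 × 60 = 4.740″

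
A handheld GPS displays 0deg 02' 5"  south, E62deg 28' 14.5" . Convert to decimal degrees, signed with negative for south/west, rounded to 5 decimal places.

-0.03472, 62.47069

Latitude: 2′ + 5″ = 2.08333′; 0 + 2.08333/60 = 0.034722
S ⇒ negate
Lon: 62° + 28/60 + 14.5/3600 = 62 + 0.466667 + 0.004028 = 62.470694
E ⇒ keep positive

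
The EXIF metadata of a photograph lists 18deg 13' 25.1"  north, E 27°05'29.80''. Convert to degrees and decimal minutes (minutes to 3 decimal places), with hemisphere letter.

18° 13.418′ N, 27° 5.497′ E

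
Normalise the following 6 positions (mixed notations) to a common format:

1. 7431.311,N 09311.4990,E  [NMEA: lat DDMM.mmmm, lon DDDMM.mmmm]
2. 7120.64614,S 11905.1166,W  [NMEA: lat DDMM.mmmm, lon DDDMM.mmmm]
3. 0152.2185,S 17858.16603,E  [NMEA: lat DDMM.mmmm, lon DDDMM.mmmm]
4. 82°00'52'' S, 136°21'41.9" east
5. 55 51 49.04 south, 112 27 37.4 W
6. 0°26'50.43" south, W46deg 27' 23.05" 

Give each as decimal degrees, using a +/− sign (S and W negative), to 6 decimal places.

Point 1:
  Latitude: split at 2 digits → 74° and 31.311′; 74 + 31.311/60 = 74.5218500
  N ⇒ keep positive
  λ: degrees = first 3 digits = 93, minutes = 11.499; 93 + 11.499/60 = 93.1916500
  E → positive
Point 2:
  Latitude: split at 2 digits → 71° and 20.64614′; 71 + 20.64614/60 = 71.3441023
  hemisphere S, so the sign is −
  Lon: degrees = first 3 digits = 119, minutes = 5.1166; 119 + 5.1166/60 = 119.0852767
  W ⇒ negate
Point 3:
  φ: degrees = first 2 digits = 1, minutes = 52.2185; 1 + 52.2185/60 = 1.8703083
  hemisphere S, so the sign is −
  Longitude: split at 3 digits → 178° and 58.16603′; 178 + 58.16603/60 = 178.9694338
  E ⇒ keep positive
Point 4:
  Lat: 82 + 0/60 + 52/3600 = 82.0144444
  S → negative
  λ: 136 + 21/60 + 41.9/3600 = 136.3616389
  E ⇒ keep positive
Point 5:
  Lat: 51′ + 49.04″ = 51.81733′; 55 + 51.81733/60 = 55.8636222
  S → negative
  Longitude: 27′ + 37.4″ = 27.62333′; 112 + 27.62333/60 = 112.4603889
  W ⇒ negate
Point 6:
  φ: 0 + 26/60 + 50.43/3600 = 0.4473417
  hemisphere S, so the sign is −
  Longitude: 27′ + 23.05″ = 27.38417′; 46 + 27.38417/60 = 46.4564028
  hemisphere W, so the sign is −

1. 74.521850, 93.191650
2. -71.344102, -119.085277
3. -1.870308, 178.969434
4. -82.014444, 136.361639
5. -55.863622, -112.460389
6. -0.447342, -46.456403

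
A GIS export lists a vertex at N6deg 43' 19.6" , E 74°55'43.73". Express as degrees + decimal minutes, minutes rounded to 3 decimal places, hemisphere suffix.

6° 43.327′ N, 74° 55.729′ E

Lat: 43 + 19.6/60 = 43.32667′
Lon: seconds/60 = 0.72883; minutes = 55 + 0.72883 = 55.72883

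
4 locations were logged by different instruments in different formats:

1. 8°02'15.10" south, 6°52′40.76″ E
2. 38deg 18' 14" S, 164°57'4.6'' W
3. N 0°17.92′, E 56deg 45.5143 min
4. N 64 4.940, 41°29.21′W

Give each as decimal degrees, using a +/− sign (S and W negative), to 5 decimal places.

1. -8.03753, 6.87799
2. -38.30389, -164.95128
3. 0.29867, 56.75857
4. 64.08233, -41.48683

Point 1:
  Latitude: 2′ + 15.1″ = 2.25167′; 8 + 2.25167/60 = 8.037528
  S ⇒ negate
  Lon: 6° + 52/60 + 40.76/3600 = 6 + 0.866667 + 0.011322 = 6.877989
  E → positive
Point 2:
  φ: 38 + 18/60 + 14/3600 = 38.303889
  hemisphere S, so the sign is −
  Lon: 164° + 57/60 + 4.6/3600 = 164 + 0.950000 + 0.001278 = 164.951278
  hemisphere W, so the sign is −
Point 3:
  φ: 17.92′ = 0.298667°; total 0.298667
  N ⇒ keep positive
  λ: 56 + 45.5143/60 = 56.758572
  E ⇒ keep positive
Point 4:
  Lat: 4.94′ = 0.082333°; total 64.082333
  N → positive
  Longitude: 29.21′ = 0.486833°; total 41.486833
  W ⇒ negate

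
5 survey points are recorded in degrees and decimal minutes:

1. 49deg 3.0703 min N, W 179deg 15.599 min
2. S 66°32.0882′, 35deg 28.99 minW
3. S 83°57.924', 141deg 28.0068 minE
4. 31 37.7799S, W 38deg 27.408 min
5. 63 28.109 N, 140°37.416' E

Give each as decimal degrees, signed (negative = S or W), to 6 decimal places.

Point 1:
  Lat: 49 + 3.0703/60 = 49.0511717
  N ⇒ keep positive
  Lon: 179 + 15.599/60 = 179.2599833
  hemisphere W, so the sign is −
Point 2:
  Latitude: 66 + 32.0882/60 = 66.5348033
  S → negative
  Lon: 35 + 28.99/60 = 35.4831667
  W → negative
Point 3:
  φ: 57.924′ = 0.965400°; total 83.9654000
  S → negative
  λ: 28.0068′ = 0.466780°; total 141.4667800
  E ⇒ keep positive
Point 4:
  Latitude: 31 + 37.7799/60 = 31.6296650
  S → negative
  Lon: 27.408′ = 0.456800°; total 38.4568000
  hemisphere W, so the sign is −
Point 5:
  Latitude: 28.109′ = 0.468483°; total 63.4684833
  N → positive
  λ: 37.416′ = 0.623600°; total 140.6236000
  E → positive

1. 49.051172, -179.259983
2. -66.534803, -35.483167
3. -83.965400, 141.466780
4. -31.629665, -38.456800
5. 63.468483, 140.623600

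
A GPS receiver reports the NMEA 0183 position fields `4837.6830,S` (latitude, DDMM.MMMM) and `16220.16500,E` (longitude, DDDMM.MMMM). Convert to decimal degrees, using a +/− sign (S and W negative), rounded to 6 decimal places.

-48.628050, 162.336083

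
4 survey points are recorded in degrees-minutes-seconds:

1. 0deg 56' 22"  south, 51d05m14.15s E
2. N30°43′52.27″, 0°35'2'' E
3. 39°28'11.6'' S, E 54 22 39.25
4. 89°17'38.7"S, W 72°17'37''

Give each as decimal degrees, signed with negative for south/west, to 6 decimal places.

Point 1:
  Latitude: 0° + 56/60 + 22/3600 = 0 + 0.933333 + 0.006111 = 0.9394444
  S ⇒ negate
  Lon: 5′ + 14.15″ = 5.23583′; 51 + 5.23583/60 = 51.0872639
  E ⇒ keep positive
Point 2:
  φ: 30° + 43/60 + 52.27/3600 = 30 + 0.716667 + 0.014519 = 30.7311861
  N ⇒ keep positive
  λ: 0 + 35/60 + 2/3600 = 0.5838889
  E ⇒ keep positive
Point 3:
  Latitude: 28′ + 11.6″ = 28.19333′; 39 + 28.19333/60 = 39.4698889
  S → negative
  Lon: 22′ + 39.25″ = 22.65417′; 54 + 22.65417/60 = 54.3775694
  E → positive
Point 4:
  Lat: 17′ + 38.7″ = 17.64500′; 89 + 17.64500/60 = 89.2940833
  hemisphere S, so the sign is −
  Longitude: 17′ + 37″ = 17.61667′; 72 + 17.61667/60 = 72.2936111
  hemisphere W, so the sign is −

1. -0.939444, 51.087264
2. 30.731186, 0.583889
3. -39.469889, 54.377569
4. -89.294083, -72.293611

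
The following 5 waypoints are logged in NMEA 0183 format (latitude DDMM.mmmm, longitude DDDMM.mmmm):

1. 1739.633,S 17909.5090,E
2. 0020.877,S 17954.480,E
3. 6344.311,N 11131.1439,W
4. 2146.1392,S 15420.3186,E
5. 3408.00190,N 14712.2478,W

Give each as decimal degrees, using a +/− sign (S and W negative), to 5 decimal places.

Point 1:
  Latitude: degrees = first 2 digits = 17, minutes = 39.633; 17 + 39.633/60 = 17.660550
  S ⇒ negate
  Lon: split at 3 digits → 179° and 9.509′; 179 + 9.509/60 = 179.158483
  E ⇒ keep positive
Point 2:
  Lat: split at 2 digits → 00° and 20.877′; 0 + 20.877/60 = 0.347950
  S → negative
  Longitude: degrees = first 3 digits = 179, minutes = 54.48; 179 + 54.48/60 = 179.908000
  E ⇒ keep positive
Point 3:
  Lat: split at 2 digits → 63° and 44.311′; 63 + 44.311/60 = 63.738517
  N → positive
  λ: degrees = first 3 digits = 111, minutes = 31.1439; 111 + 31.1439/60 = 111.519065
  W → negative
Point 4:
  Latitude: split at 2 digits → 21° and 46.1392′; 21 + 46.1392/60 = 21.768987
  S ⇒ negate
  Lon: split at 3 digits → 154° and 20.3186′; 154 + 20.3186/60 = 154.338643
  E → positive
Point 5:
  Latitude: split at 2 digits → 34° and 8.0019′; 34 + 8.0019/60 = 34.133365
  N ⇒ keep positive
  Lon: degrees = first 3 digits = 147, minutes = 12.2478; 147 + 12.2478/60 = 147.204130
  hemisphere W, so the sign is −

1. -17.66055, 179.15848
2. -0.34795, 179.90800
3. 63.73852, -111.51907
4. -21.76899, 154.33864
5. 34.13337, -147.20413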